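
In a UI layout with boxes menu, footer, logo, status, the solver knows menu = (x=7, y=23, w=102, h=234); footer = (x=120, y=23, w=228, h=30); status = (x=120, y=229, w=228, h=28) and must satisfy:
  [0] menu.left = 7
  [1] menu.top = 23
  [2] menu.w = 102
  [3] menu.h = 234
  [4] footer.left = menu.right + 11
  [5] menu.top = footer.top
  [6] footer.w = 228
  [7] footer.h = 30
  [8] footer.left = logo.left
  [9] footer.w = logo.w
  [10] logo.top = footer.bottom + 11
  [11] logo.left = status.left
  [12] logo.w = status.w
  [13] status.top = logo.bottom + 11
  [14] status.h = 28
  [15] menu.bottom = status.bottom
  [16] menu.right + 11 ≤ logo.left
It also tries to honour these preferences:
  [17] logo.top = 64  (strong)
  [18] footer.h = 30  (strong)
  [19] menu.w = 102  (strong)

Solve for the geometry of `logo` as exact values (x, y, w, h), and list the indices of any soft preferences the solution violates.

logo = (x=120, y=64, w=228, h=154)
violated soft preferences: none

1. logo.x = 120  [footer.left = logo.left]
2. logo.w = 228  [footer.w = logo.w]
3. logo.y = 64  [logo.top = footer.bottom + 11]
4. logo.h = 154  [status.top = logo.bottom + 11]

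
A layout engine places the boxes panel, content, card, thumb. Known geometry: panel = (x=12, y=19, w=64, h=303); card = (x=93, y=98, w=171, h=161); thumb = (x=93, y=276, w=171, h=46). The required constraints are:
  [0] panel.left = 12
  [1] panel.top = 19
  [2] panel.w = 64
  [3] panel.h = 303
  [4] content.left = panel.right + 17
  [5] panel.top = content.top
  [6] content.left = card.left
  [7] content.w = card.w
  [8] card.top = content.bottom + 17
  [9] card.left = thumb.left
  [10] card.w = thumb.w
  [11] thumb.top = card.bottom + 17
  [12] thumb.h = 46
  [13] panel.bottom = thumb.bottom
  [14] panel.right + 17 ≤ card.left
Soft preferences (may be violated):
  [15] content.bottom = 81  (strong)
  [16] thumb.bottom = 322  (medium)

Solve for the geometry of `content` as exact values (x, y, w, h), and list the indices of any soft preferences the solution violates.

1. content.x = 93  [content.left = panel.right + 17]
2. content.y = 19  [panel.top = content.top]
3. content.w = 171  [content.w = card.w]
4. content.h = 62  [card.top = content.bottom + 17]

content = (x=93, y=19, w=171, h=62)
violated soft preferences: none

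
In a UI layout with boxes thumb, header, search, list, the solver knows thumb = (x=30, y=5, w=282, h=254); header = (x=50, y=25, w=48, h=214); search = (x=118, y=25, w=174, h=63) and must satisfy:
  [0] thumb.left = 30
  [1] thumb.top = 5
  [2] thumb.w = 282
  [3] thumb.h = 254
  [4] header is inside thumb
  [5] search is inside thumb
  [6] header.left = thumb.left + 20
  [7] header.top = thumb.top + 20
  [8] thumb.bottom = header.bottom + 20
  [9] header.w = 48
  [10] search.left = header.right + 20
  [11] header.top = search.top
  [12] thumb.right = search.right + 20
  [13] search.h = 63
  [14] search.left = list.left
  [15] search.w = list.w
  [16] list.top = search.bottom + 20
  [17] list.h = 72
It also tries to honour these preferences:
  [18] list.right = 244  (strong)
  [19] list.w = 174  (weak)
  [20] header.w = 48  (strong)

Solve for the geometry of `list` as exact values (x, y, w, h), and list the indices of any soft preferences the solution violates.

1. list.x = 118  [search.left = list.left]
2. list.w = 174  [search.w = list.w]
3. list.y = 108  [list.top = search.bottom + 20]
4. list.h = 72  [list.h = 72]

list = (x=118, y=108, w=174, h=72)
violated soft preferences: 18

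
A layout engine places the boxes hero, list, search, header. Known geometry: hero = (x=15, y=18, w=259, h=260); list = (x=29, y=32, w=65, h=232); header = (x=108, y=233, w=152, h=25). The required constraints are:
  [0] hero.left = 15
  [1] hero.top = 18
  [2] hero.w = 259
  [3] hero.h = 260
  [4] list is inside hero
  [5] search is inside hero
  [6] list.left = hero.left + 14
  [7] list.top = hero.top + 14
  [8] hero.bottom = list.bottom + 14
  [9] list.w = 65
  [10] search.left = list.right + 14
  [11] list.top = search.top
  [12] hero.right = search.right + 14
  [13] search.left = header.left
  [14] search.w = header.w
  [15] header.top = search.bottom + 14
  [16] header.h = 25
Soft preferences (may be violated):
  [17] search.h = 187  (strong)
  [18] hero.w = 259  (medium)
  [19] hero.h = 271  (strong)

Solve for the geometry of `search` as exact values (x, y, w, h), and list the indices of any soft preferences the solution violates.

search = (x=108, y=32, w=152, h=187)
violated soft preferences: 19

1. search.x = 108  [search.left = list.right + 14]
2. search.y = 32  [list.top = search.top]
3. search.w = 152  [hero.right = search.right + 14]
4. search.h = 187  [header.top = search.bottom + 14]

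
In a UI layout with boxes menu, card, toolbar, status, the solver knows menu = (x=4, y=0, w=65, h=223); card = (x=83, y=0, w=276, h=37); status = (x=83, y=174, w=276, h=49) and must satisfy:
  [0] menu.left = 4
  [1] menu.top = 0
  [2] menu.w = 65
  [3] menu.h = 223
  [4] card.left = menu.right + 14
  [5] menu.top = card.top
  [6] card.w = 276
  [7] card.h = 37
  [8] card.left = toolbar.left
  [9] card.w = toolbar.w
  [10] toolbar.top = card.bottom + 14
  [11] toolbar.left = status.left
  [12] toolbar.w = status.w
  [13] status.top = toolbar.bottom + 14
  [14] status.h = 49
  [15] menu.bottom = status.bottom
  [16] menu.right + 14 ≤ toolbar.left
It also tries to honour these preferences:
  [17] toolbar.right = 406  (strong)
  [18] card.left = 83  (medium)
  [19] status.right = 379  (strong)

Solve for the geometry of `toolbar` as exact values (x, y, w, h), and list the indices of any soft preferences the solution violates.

1. toolbar.x = 83  [card.left = toolbar.left]
2. toolbar.w = 276  [card.w = toolbar.w]
3. toolbar.y = 51  [toolbar.top = card.bottom + 14]
4. toolbar.h = 109  [status.top = toolbar.bottom + 14]

toolbar = (x=83, y=51, w=276, h=109)
violated soft preferences: 17, 19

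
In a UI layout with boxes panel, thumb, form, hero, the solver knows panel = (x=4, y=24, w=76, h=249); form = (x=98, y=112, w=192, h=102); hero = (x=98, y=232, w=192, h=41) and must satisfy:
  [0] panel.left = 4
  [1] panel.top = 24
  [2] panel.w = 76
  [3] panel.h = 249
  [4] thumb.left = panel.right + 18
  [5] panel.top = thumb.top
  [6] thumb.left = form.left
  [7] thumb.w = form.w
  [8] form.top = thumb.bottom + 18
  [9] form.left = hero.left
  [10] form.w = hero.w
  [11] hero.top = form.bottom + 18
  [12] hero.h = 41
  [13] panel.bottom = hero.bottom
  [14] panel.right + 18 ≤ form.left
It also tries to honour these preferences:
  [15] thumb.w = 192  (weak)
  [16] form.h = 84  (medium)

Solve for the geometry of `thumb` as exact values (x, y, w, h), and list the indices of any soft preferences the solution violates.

thumb = (x=98, y=24, w=192, h=70)
violated soft preferences: 16

1. thumb.x = 98  [thumb.left = panel.right + 18]
2. thumb.y = 24  [panel.top = thumb.top]
3. thumb.w = 192  [thumb.w = form.w]
4. thumb.h = 70  [form.top = thumb.bottom + 18]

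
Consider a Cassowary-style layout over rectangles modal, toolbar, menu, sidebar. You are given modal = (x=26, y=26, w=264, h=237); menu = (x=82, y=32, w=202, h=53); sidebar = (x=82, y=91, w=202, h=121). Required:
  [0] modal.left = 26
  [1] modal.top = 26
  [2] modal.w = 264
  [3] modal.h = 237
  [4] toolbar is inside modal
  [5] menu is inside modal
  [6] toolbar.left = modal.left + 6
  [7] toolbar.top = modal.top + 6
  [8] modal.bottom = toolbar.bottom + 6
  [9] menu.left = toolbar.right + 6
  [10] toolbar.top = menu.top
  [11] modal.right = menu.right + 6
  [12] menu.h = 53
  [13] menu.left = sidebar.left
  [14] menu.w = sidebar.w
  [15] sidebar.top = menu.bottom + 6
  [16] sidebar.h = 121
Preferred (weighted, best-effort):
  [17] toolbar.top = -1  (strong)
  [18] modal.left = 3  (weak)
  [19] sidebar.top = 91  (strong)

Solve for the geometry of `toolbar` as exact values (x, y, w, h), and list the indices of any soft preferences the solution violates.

1. toolbar.x = 32  [toolbar.left = modal.left + 6]
2. toolbar.y = 32  [toolbar.top = modal.top + 6]
3. toolbar.h = 225  [modal.bottom = toolbar.bottom + 6]
4. toolbar.w = 44  [menu.left = toolbar.right + 6]

toolbar = (x=32, y=32, w=44, h=225)
violated soft preferences: 17, 18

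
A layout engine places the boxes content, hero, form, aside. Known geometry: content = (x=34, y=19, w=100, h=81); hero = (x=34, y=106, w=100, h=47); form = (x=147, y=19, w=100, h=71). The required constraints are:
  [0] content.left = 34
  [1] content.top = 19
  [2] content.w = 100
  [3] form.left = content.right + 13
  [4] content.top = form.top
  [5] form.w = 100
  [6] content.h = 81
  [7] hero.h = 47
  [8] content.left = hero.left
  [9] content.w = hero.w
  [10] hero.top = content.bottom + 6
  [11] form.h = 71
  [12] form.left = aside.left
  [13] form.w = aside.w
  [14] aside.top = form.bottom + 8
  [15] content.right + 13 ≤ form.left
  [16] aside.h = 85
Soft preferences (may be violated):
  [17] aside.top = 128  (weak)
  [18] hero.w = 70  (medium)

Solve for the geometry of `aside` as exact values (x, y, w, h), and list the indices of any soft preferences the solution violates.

aside = (x=147, y=98, w=100, h=85)
violated soft preferences: 17, 18

1. aside.x = 147  [form.left = aside.left]
2. aside.w = 100  [form.w = aside.w]
3. aside.y = 98  [aside.top = form.bottom + 8]
4. aside.h = 85  [aside.h = 85]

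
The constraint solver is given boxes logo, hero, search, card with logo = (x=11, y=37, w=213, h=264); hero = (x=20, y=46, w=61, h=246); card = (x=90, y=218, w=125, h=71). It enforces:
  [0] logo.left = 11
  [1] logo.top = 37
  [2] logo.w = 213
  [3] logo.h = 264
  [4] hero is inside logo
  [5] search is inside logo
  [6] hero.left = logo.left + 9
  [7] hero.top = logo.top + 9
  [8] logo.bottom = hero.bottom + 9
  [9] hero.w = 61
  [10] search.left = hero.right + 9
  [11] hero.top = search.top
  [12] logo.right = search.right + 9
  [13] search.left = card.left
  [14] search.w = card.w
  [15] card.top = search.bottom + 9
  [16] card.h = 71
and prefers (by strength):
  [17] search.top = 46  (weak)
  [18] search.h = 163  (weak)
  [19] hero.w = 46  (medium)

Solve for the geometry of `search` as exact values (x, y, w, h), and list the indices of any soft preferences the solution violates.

search = (x=90, y=46, w=125, h=163)
violated soft preferences: 19

1. search.x = 90  [search.left = hero.right + 9]
2. search.y = 46  [hero.top = search.top]
3. search.w = 125  [logo.right = search.right + 9]
4. search.h = 163  [card.top = search.bottom + 9]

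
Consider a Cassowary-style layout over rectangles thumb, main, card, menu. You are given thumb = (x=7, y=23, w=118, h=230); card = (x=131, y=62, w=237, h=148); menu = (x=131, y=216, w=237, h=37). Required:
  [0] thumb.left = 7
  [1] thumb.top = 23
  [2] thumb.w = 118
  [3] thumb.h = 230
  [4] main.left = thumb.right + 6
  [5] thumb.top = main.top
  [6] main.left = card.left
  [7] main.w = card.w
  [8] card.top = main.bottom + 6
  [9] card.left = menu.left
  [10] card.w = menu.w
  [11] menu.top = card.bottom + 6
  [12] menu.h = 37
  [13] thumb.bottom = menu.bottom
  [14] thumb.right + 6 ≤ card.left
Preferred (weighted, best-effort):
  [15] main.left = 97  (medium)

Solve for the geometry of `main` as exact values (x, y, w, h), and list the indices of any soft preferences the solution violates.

1. main.x = 131  [main.left = thumb.right + 6]
2. main.y = 23  [thumb.top = main.top]
3. main.w = 237  [main.w = card.w]
4. main.h = 33  [card.top = main.bottom + 6]

main = (x=131, y=23, w=237, h=33)
violated soft preferences: 15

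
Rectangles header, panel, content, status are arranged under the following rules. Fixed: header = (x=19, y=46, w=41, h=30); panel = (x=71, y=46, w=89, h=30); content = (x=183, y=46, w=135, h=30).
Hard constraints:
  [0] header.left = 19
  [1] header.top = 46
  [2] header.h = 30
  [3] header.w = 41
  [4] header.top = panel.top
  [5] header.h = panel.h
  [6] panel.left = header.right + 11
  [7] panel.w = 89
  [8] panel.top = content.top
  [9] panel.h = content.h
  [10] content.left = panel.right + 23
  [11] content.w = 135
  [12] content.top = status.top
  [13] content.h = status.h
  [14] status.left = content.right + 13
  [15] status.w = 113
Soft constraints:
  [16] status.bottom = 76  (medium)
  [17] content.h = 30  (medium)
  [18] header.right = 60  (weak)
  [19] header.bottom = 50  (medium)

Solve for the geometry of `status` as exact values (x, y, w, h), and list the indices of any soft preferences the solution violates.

status = (x=331, y=46, w=113, h=30)
violated soft preferences: 19

1. status.y = 46  [content.top = status.top]
2. status.h = 30  [content.h = status.h]
3. status.x = 331  [status.left = content.right + 13]
4. status.w = 113  [status.w = 113]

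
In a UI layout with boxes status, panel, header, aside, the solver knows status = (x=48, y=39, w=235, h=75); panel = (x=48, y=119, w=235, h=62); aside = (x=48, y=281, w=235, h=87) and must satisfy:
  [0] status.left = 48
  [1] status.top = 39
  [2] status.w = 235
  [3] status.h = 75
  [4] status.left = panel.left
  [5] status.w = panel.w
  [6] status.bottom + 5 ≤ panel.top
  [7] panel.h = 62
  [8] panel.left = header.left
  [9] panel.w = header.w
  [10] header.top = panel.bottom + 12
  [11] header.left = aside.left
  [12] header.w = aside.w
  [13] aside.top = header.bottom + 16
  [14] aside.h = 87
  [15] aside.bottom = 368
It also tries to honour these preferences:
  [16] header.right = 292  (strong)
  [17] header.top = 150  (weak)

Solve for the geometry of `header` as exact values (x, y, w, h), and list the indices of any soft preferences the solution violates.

header = (x=48, y=193, w=235, h=72)
violated soft preferences: 16, 17

1. header.x = 48  [panel.left = header.left]
2. header.w = 235  [panel.w = header.w]
3. header.y = 193  [header.top = panel.bottom + 12]
4. header.h = 72  [aside.top = header.bottom + 16]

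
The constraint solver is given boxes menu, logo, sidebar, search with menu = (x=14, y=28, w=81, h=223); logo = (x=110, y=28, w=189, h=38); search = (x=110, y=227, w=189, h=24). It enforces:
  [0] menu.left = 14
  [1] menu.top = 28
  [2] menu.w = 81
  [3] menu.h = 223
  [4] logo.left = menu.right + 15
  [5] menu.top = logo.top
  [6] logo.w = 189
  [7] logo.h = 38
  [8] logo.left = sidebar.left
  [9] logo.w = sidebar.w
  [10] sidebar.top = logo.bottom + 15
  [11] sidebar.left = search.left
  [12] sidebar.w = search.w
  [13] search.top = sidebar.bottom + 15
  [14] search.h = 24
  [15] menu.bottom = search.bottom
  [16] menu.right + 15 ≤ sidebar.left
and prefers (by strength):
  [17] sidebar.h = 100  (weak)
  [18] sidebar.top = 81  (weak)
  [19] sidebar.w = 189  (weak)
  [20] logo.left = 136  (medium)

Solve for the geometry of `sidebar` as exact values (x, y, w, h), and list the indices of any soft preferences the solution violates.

1. sidebar.x = 110  [logo.left = sidebar.left]
2. sidebar.w = 189  [logo.w = sidebar.w]
3. sidebar.y = 81  [sidebar.top = logo.bottom + 15]
4. sidebar.h = 131  [search.top = sidebar.bottom + 15]

sidebar = (x=110, y=81, w=189, h=131)
violated soft preferences: 17, 20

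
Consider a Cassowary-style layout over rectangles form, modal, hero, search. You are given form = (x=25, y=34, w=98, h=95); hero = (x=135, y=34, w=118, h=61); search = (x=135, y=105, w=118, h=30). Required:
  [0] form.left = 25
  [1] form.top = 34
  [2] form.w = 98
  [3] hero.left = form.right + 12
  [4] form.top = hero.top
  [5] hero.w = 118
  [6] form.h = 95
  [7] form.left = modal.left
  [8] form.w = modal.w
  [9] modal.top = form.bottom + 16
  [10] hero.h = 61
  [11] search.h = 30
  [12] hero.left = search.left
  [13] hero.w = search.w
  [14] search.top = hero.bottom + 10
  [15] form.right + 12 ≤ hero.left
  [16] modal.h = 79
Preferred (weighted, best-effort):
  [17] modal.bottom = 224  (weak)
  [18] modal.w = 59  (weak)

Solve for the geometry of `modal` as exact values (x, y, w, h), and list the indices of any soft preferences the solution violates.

1. modal.x = 25  [form.left = modal.left]
2. modal.w = 98  [form.w = modal.w]
3. modal.y = 145  [modal.top = form.bottom + 16]
4. modal.h = 79  [modal.h = 79]

modal = (x=25, y=145, w=98, h=79)
violated soft preferences: 18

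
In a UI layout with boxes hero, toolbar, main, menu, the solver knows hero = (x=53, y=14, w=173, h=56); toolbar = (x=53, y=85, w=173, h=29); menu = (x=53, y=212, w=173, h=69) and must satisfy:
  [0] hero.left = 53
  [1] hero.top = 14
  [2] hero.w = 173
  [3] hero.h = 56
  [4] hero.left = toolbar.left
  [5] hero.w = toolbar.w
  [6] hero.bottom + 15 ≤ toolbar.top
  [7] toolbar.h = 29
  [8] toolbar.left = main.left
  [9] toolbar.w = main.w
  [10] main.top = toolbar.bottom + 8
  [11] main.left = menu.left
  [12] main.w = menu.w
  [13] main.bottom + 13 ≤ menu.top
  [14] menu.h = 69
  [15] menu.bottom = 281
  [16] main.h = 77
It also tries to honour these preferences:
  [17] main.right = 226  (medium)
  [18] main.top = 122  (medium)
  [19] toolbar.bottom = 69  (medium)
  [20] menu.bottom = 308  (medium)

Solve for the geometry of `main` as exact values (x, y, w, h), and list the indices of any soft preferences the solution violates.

1. main.x = 53  [toolbar.left = main.left]
2. main.w = 173  [toolbar.w = main.w]
3. main.y = 122  [main.top = toolbar.bottom + 8]
4. main.h = 77  [main.h = 77]

main = (x=53, y=122, w=173, h=77)
violated soft preferences: 19, 20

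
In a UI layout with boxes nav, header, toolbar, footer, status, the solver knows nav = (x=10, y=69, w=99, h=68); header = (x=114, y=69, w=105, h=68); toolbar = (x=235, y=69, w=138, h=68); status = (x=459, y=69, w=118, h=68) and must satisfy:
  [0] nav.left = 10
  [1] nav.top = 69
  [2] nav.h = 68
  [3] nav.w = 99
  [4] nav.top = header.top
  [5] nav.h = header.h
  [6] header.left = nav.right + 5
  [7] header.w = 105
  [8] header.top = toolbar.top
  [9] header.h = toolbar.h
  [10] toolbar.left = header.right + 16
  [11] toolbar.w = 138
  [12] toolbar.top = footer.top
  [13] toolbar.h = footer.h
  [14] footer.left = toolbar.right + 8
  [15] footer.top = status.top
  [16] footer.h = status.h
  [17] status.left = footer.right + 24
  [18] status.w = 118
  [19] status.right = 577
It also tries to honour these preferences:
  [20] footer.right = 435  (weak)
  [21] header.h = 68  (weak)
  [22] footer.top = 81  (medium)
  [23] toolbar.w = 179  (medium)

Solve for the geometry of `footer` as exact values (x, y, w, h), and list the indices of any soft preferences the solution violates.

1. footer.y = 69  [toolbar.top = footer.top]
2. footer.h = 68  [toolbar.h = footer.h]
3. footer.x = 381  [footer.left = toolbar.right + 8]
4. footer.w = 54  [status.left = footer.right + 24]

footer = (x=381, y=69, w=54, h=68)
violated soft preferences: 22, 23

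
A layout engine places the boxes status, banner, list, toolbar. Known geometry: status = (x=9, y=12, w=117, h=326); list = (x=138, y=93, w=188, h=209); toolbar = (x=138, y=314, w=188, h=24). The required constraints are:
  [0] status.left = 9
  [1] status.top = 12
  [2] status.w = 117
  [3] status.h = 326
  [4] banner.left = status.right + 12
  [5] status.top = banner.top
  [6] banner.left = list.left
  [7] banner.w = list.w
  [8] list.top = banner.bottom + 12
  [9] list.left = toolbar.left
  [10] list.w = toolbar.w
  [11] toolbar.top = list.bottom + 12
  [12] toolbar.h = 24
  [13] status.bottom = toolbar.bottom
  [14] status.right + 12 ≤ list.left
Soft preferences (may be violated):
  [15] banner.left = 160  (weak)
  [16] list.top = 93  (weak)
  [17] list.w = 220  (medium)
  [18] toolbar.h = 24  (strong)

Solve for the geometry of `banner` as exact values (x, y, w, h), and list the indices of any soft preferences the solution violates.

1. banner.x = 138  [banner.left = status.right + 12]
2. banner.y = 12  [status.top = banner.top]
3. banner.w = 188  [banner.w = list.w]
4. banner.h = 69  [list.top = banner.bottom + 12]

banner = (x=138, y=12, w=188, h=69)
violated soft preferences: 15, 17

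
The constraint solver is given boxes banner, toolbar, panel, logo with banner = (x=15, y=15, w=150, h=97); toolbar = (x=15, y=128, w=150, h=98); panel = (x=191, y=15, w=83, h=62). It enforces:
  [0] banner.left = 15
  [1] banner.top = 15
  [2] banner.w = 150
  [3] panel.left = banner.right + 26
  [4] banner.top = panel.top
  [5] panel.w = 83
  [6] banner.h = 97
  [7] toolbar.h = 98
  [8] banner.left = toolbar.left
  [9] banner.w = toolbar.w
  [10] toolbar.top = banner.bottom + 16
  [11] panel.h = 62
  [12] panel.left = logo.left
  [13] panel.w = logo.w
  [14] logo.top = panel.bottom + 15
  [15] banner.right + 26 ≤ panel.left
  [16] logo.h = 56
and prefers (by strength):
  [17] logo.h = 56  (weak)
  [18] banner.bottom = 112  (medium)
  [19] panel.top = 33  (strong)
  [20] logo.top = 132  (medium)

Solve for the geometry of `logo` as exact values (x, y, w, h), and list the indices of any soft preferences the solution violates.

logo = (x=191, y=92, w=83, h=56)
violated soft preferences: 19, 20

1. logo.x = 191  [panel.left = logo.left]
2. logo.w = 83  [panel.w = logo.w]
3. logo.y = 92  [logo.top = panel.bottom + 15]
4. logo.h = 56  [logo.h = 56]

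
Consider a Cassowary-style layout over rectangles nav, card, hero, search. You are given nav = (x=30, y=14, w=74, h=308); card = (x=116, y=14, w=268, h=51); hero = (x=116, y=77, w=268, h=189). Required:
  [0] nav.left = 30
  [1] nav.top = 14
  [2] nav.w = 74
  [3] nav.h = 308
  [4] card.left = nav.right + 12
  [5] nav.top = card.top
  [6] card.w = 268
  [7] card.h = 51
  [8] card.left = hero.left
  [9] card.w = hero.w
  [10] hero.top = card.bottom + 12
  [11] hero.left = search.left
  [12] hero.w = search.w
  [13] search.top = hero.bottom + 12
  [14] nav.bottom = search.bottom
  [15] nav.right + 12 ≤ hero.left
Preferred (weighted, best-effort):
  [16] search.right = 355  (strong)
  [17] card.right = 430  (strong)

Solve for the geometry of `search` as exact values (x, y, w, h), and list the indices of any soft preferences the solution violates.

search = (x=116, y=278, w=268, h=44)
violated soft preferences: 16, 17

1. search.x = 116  [hero.left = search.left]
2. search.w = 268  [hero.w = search.w]
3. search.y = 278  [search.top = hero.bottom + 12]
4. search.h = 44  [nav.bottom = search.bottom]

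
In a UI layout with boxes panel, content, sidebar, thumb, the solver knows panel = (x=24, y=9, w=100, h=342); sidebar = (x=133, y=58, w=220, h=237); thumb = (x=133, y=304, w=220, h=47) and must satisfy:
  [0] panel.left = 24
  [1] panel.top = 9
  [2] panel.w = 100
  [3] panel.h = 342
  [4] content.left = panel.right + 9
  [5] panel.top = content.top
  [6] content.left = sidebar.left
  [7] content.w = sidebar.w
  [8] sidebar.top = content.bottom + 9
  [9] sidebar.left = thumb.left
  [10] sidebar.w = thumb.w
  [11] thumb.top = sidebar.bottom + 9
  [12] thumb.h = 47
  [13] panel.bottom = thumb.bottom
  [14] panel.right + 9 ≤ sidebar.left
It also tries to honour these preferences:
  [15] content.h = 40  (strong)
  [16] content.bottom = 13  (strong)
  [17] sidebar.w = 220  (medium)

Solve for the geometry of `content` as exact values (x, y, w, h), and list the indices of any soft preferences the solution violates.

content = (x=133, y=9, w=220, h=40)
violated soft preferences: 16

1. content.x = 133  [content.left = panel.right + 9]
2. content.y = 9  [panel.top = content.top]
3. content.w = 220  [content.w = sidebar.w]
4. content.h = 40  [sidebar.top = content.bottom + 9]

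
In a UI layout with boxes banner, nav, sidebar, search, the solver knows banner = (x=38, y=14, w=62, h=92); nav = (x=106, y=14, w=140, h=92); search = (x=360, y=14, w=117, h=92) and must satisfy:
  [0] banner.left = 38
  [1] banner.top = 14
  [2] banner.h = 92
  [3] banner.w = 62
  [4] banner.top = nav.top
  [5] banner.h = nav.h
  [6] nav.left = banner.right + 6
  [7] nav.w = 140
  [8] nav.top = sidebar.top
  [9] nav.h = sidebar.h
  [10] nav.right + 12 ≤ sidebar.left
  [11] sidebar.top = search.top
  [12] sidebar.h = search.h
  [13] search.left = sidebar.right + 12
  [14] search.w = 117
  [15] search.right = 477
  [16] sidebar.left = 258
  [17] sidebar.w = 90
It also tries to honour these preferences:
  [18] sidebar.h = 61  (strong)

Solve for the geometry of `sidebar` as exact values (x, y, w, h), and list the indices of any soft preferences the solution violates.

sidebar = (x=258, y=14, w=90, h=92)
violated soft preferences: 18

1. sidebar.y = 14  [nav.top = sidebar.top]
2. sidebar.h = 92  [nav.h = sidebar.h]
3. sidebar.x = 258  [sidebar.left = 258]
4. sidebar.w = 90  [sidebar.w = 90]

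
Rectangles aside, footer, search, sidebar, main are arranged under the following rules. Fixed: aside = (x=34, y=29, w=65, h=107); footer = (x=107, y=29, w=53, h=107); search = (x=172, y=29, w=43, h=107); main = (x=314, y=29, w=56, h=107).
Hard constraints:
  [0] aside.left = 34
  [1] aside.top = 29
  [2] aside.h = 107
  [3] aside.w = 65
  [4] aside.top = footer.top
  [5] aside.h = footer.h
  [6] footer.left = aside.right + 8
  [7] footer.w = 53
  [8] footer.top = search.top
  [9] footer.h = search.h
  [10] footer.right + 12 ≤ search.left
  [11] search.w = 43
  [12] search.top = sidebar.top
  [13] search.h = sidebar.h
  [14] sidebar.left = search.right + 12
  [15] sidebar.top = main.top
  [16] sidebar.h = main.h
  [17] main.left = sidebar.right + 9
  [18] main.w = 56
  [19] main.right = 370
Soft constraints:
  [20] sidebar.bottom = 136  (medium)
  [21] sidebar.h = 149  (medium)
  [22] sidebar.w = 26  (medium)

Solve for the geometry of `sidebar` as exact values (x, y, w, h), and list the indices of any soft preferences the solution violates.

1. sidebar.y = 29  [search.top = sidebar.top]
2. sidebar.h = 107  [search.h = sidebar.h]
3. sidebar.x = 227  [sidebar.left = search.right + 12]
4. sidebar.w = 78  [main.left = sidebar.right + 9]

sidebar = (x=227, y=29, w=78, h=107)
violated soft preferences: 21, 22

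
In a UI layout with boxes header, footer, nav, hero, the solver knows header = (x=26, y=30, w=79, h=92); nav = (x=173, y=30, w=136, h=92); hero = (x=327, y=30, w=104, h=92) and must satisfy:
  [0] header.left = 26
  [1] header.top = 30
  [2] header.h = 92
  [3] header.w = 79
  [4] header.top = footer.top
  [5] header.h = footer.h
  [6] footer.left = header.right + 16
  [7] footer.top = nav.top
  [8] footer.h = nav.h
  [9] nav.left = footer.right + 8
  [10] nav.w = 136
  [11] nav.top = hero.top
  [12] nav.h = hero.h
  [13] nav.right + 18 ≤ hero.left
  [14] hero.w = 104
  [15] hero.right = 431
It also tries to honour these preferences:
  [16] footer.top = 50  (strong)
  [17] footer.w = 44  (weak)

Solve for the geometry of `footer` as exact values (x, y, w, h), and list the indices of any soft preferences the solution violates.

footer = (x=121, y=30, w=44, h=92)
violated soft preferences: 16

1. footer.y = 30  [header.top = footer.top]
2. footer.h = 92  [header.h = footer.h]
3. footer.x = 121  [footer.left = header.right + 16]
4. footer.w = 44  [nav.left = footer.right + 8]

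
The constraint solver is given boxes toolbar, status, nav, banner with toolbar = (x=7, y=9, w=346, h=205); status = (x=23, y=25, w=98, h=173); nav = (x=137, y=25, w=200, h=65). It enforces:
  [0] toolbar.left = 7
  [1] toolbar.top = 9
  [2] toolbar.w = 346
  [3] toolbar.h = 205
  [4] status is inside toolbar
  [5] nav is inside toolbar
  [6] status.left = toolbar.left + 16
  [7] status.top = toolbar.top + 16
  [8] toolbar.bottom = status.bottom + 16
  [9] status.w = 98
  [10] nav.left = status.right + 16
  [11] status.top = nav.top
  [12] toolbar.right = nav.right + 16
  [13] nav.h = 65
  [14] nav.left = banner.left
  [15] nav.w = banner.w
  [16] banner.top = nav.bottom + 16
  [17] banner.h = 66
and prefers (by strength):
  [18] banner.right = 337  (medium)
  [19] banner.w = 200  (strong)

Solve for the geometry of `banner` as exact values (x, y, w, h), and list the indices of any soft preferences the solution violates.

banner = (x=137, y=106, w=200, h=66)
violated soft preferences: none

1. banner.x = 137  [nav.left = banner.left]
2. banner.w = 200  [nav.w = banner.w]
3. banner.y = 106  [banner.top = nav.bottom + 16]
4. banner.h = 66  [banner.h = 66]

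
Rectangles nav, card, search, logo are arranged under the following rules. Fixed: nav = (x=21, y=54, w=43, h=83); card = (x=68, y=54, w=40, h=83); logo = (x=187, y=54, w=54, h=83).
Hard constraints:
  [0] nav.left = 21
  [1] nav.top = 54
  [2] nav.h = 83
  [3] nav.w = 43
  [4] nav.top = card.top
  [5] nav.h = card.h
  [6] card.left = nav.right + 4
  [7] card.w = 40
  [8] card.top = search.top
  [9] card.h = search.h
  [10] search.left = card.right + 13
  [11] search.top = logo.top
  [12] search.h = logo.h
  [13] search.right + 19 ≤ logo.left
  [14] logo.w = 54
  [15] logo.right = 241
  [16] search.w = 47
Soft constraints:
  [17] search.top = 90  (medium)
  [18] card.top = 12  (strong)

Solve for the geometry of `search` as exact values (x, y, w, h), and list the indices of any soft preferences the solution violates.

1. search.y = 54  [card.top = search.top]
2. search.h = 83  [card.h = search.h]
3. search.x = 121  [search.left = card.right + 13]
4. search.w = 47  [search.w = 47]

search = (x=121, y=54, w=47, h=83)
violated soft preferences: 17, 18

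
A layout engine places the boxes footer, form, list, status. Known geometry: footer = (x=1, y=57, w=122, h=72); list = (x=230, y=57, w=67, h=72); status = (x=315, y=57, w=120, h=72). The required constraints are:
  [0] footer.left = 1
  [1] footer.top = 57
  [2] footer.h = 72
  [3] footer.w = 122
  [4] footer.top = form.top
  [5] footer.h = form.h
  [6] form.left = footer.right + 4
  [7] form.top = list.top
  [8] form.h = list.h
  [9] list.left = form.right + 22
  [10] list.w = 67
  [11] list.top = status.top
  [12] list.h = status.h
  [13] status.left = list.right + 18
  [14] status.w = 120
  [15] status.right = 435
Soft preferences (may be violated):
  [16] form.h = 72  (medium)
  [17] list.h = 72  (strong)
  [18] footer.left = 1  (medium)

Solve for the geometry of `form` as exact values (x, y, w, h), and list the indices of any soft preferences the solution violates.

form = (x=127, y=57, w=81, h=72)
violated soft preferences: none

1. form.y = 57  [footer.top = form.top]
2. form.h = 72  [footer.h = form.h]
3. form.x = 127  [form.left = footer.right + 4]
4. form.w = 81  [list.left = form.right + 22]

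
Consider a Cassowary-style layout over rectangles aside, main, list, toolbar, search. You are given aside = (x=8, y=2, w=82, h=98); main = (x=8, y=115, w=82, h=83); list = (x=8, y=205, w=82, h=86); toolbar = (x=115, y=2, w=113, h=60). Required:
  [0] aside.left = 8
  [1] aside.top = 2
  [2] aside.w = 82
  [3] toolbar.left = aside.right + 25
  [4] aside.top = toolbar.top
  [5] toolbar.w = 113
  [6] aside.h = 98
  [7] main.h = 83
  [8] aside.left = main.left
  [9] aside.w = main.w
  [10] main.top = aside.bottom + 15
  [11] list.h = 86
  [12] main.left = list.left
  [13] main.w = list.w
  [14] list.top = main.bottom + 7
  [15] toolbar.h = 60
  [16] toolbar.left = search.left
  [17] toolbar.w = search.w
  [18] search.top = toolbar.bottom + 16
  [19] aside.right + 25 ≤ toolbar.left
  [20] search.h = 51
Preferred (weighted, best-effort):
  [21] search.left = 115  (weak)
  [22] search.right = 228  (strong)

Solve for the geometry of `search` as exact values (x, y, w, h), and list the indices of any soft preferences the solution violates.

search = (x=115, y=78, w=113, h=51)
violated soft preferences: none

1. search.x = 115  [toolbar.left = search.left]
2. search.w = 113  [toolbar.w = search.w]
3. search.y = 78  [search.top = toolbar.bottom + 16]
4. search.h = 51  [search.h = 51]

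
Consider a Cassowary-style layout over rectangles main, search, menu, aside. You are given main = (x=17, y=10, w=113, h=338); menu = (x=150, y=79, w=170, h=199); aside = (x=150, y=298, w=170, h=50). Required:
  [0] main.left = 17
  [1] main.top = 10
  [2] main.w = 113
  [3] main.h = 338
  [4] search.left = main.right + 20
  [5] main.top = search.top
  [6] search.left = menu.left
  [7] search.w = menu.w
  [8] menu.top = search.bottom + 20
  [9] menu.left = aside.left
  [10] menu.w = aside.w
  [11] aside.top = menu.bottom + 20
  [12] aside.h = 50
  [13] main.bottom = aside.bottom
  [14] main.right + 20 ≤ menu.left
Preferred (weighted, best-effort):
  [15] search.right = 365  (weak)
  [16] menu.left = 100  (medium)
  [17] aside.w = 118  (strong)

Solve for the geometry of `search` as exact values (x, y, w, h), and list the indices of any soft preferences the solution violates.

search = (x=150, y=10, w=170, h=49)
violated soft preferences: 15, 16, 17

1. search.x = 150  [search.left = main.right + 20]
2. search.y = 10  [main.top = search.top]
3. search.w = 170  [search.w = menu.w]
4. search.h = 49  [menu.top = search.bottom + 20]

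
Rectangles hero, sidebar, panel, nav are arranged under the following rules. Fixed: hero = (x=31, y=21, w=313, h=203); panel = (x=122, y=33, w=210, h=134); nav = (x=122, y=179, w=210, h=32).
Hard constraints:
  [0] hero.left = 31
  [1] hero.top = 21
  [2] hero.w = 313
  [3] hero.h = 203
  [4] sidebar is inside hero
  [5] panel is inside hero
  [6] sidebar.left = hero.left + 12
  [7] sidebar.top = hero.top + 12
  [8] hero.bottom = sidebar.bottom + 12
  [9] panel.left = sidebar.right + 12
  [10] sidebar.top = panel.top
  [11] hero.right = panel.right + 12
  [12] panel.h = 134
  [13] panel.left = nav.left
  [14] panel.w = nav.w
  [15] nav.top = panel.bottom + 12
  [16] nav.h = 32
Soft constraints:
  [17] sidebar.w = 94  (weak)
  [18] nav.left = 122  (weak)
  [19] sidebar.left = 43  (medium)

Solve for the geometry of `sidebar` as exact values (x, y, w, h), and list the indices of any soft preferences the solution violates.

1. sidebar.x = 43  [sidebar.left = hero.left + 12]
2. sidebar.y = 33  [sidebar.top = hero.top + 12]
3. sidebar.h = 179  [hero.bottom = sidebar.bottom + 12]
4. sidebar.w = 67  [panel.left = sidebar.right + 12]

sidebar = (x=43, y=33, w=67, h=179)
violated soft preferences: 17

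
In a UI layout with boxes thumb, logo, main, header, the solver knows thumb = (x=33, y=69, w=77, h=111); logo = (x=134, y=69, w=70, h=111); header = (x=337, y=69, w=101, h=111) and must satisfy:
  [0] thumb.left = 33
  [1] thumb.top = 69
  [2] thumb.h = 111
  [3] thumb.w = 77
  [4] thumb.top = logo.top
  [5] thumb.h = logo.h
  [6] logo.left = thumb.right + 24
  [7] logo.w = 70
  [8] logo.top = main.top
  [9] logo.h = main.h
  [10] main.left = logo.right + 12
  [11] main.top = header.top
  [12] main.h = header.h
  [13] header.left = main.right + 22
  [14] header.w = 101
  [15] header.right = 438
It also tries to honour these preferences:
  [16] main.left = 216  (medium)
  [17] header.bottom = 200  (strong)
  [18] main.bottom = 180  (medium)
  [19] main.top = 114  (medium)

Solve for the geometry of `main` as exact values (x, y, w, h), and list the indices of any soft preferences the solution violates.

main = (x=216, y=69, w=99, h=111)
violated soft preferences: 17, 19

1. main.y = 69  [logo.top = main.top]
2. main.h = 111  [logo.h = main.h]
3. main.x = 216  [main.left = logo.right + 12]
4. main.w = 99  [header.left = main.right + 22]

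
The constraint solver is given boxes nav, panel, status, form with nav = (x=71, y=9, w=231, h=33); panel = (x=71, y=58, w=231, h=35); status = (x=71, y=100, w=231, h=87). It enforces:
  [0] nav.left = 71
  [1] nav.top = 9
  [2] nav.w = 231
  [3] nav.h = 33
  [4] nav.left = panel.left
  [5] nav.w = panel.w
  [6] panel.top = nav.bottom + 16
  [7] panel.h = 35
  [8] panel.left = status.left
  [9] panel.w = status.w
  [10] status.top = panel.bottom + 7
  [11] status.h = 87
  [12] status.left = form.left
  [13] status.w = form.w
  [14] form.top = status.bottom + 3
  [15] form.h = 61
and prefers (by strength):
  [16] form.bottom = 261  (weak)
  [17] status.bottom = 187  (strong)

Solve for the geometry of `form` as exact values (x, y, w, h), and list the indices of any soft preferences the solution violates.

form = (x=71, y=190, w=231, h=61)
violated soft preferences: 16

1. form.x = 71  [status.left = form.left]
2. form.w = 231  [status.w = form.w]
3. form.y = 190  [form.top = status.bottom + 3]
4. form.h = 61  [form.h = 61]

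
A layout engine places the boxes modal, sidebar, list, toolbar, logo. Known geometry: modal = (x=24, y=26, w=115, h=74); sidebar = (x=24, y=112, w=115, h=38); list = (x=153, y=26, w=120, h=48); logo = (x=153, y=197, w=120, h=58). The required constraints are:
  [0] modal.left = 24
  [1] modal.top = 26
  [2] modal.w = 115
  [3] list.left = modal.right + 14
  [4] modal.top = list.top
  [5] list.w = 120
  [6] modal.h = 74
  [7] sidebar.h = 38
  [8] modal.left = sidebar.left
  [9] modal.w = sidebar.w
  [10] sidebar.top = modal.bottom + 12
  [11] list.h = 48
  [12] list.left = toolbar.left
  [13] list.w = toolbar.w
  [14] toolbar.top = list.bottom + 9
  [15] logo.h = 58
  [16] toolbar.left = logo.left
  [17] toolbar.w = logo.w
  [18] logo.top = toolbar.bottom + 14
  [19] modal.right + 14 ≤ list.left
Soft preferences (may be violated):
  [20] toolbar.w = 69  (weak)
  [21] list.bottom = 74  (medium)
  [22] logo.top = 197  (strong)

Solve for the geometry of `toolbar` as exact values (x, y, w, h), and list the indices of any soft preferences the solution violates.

1. toolbar.x = 153  [list.left = toolbar.left]
2. toolbar.w = 120  [list.w = toolbar.w]
3. toolbar.y = 83  [toolbar.top = list.bottom + 9]
4. toolbar.h = 100  [logo.top = toolbar.bottom + 14]

toolbar = (x=153, y=83, w=120, h=100)
violated soft preferences: 20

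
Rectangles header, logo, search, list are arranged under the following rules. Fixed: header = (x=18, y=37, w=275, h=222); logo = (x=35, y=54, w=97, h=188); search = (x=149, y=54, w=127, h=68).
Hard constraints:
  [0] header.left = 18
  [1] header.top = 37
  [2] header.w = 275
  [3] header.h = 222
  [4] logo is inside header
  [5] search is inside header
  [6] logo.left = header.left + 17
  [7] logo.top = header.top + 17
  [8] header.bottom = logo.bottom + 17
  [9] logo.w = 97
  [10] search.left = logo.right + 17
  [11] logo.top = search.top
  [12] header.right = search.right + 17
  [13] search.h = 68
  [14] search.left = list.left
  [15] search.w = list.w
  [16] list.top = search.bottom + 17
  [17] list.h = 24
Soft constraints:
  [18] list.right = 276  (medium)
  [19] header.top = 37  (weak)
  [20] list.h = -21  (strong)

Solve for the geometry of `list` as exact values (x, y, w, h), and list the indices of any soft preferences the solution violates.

1. list.x = 149  [search.left = list.left]
2. list.w = 127  [search.w = list.w]
3. list.y = 139  [list.top = search.bottom + 17]
4. list.h = 24  [list.h = 24]

list = (x=149, y=139, w=127, h=24)
violated soft preferences: 20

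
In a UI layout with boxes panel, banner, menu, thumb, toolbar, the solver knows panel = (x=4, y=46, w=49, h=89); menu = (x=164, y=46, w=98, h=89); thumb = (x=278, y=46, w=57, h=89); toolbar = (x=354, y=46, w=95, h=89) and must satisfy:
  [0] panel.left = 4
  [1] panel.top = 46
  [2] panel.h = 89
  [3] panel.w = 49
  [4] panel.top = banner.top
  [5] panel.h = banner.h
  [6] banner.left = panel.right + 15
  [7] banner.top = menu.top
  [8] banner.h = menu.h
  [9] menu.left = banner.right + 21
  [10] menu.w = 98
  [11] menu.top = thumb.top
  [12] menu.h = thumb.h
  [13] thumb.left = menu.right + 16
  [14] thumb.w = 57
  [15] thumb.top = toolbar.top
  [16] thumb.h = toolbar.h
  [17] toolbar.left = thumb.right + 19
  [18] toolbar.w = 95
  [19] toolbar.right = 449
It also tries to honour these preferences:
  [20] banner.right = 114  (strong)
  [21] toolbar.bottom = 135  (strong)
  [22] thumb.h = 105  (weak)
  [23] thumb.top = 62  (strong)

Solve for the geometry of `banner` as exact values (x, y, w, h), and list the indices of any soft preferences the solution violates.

banner = (x=68, y=46, w=75, h=89)
violated soft preferences: 20, 22, 23

1. banner.y = 46  [panel.top = banner.top]
2. banner.h = 89  [panel.h = banner.h]
3. banner.x = 68  [banner.left = panel.right + 15]
4. banner.w = 75  [menu.left = banner.right + 21]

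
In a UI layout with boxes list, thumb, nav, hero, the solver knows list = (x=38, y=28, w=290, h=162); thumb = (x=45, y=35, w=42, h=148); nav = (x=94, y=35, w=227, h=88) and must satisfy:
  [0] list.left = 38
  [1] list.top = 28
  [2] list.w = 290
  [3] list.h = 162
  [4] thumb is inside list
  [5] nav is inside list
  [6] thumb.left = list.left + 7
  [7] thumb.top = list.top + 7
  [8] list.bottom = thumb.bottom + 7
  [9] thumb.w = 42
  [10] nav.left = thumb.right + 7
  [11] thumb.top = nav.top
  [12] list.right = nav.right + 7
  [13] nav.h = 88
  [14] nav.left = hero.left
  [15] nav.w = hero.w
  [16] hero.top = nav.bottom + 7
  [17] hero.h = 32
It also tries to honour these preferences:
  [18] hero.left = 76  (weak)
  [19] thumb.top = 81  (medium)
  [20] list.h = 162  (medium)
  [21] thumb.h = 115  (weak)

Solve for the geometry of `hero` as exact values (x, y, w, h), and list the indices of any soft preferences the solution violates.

hero = (x=94, y=130, w=227, h=32)
violated soft preferences: 18, 19, 21

1. hero.x = 94  [nav.left = hero.left]
2. hero.w = 227  [nav.w = hero.w]
3. hero.y = 130  [hero.top = nav.bottom + 7]
4. hero.h = 32  [hero.h = 32]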